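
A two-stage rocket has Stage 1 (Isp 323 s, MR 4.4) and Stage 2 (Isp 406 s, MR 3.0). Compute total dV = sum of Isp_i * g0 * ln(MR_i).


dV1 = 323 * 9.81 * ln(4.4) = 4694.7 m/s
dV2 = 406 * 9.81 * ln(3.0) = 4375.6 m/s
Total dV = 4694.7 + 4375.6 = 9070.3 m/s ~ 9070 m/s

9070 m/s


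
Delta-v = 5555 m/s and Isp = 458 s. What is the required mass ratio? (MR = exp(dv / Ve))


Ve = 458 * 9.81 = 4492.98 m/s
MR = exp(5555 / 4492.98) = 3.443

3.443


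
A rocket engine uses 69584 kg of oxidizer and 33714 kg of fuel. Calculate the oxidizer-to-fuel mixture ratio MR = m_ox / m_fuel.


MR = 69584 / 33714 = 2.06

2.06


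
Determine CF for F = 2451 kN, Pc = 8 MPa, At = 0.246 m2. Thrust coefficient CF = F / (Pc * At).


CF = 2451000 / (8e6 * 0.246) = 1.25

1.25


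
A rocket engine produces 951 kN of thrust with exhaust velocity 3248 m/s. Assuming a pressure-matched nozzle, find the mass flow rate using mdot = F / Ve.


mdot = F / Ve = 951000 / 3248 = 292.8 kg/s

292.8 kg/s


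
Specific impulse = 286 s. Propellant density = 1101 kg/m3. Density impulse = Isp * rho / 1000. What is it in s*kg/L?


rho*Isp = 286 * 1101 / 1000 = 315 s*kg/L

315 s*kg/L


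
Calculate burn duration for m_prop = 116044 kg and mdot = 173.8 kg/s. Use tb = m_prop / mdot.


tb = 116044 / 173.8 = 667.7 s

667.7 s


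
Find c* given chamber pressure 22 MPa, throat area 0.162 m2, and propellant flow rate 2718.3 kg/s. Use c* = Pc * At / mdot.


c* = 22e6 * 0.162 / 2718.3 = 1311 m/s

1311 m/s


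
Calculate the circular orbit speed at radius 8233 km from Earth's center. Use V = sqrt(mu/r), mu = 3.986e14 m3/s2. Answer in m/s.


V = sqrt(3.986e14 / 8233000) = 6958 m/s

6958 m/s


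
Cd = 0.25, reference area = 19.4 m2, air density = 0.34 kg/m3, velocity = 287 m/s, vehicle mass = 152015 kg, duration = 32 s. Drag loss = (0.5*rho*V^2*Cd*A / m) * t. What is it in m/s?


D = 0.5 * 0.34 * 287^2 * 0.25 * 19.4 = 67913.24 N
a = 67913.24 / 152015 = 0.4468 m/s2
dV = 0.4468 * 32 = 14.3 m/s

14.3 m/s


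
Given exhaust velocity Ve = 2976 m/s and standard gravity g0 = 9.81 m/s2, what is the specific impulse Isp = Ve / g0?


Isp = Ve / g0 = 2976 / 9.81 = 303.4 s

303.4 s


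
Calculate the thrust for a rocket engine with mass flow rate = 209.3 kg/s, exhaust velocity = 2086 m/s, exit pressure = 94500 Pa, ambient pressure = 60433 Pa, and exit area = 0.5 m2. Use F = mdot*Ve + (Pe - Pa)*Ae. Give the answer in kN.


F = 209.3 * 2086 + (94500 - 60433) * 0.5 = 453633.0 N = 453.6 kN

453.6 kN


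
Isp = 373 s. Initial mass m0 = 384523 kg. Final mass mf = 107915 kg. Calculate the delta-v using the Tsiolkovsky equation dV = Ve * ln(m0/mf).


Ve = 373 * 9.81 = 3659.13 m/s
dV = 3659.13 * ln(384523/107915) = 4650 m/s

4650 m/s


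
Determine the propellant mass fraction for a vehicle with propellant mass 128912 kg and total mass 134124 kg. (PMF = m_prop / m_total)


PMF = 128912 / 134124 = 0.961

0.961


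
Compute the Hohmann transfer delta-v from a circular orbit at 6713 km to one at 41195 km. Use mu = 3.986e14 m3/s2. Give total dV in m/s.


V1 = sqrt(mu/r1) = 7705.67 m/s
dV1 = V1*(sqrt(2*r2/(r1+r2)) - 1) = 2399.5 m/s
V2 = sqrt(mu/r2) = 3110.62 m/s
dV2 = V2*(1 - sqrt(2*r1/(r1+r2))) = 1463.91 m/s
Total dV = 3863 m/s

3863 m/s


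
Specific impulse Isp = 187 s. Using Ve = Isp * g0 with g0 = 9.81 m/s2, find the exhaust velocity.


Ve = Isp * g0 = 187 * 9.81 = 1834.5 m/s

1834.5 m/s


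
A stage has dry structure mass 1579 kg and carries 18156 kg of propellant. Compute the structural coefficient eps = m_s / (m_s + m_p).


eps = 1579 / (1579 + 18156) = 0.08

0.08


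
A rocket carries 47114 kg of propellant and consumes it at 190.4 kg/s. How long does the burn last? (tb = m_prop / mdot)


tb = 47114 / 190.4 = 247.4 s

247.4 s


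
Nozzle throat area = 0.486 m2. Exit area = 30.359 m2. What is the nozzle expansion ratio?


AR = 30.359 / 0.486 = 62.5

62.5


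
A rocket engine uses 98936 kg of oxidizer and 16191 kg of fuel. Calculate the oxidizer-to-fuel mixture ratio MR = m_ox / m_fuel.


MR = 98936 / 16191 = 6.11

6.11


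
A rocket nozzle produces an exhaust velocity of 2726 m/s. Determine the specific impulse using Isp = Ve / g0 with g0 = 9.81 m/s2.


Isp = Ve / g0 = 2726 / 9.81 = 277.9 s

277.9 s


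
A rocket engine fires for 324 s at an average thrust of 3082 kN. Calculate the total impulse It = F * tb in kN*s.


It = 3082 * 324 = 998568 kN*s

998568 kN*s


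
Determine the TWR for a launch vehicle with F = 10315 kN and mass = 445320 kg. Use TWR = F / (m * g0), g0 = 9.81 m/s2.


TWR = 10315000 / (445320 * 9.81) = 2.36

2.36


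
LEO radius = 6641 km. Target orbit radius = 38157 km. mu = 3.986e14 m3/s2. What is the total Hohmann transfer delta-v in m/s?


V1 = sqrt(mu/r1) = 7747.33 m/s
dV1 = V1*(sqrt(2*r2/(r1+r2)) - 1) = 2364.38 m/s
V2 = sqrt(mu/r2) = 3232.08 m/s
dV2 = V2*(1 - sqrt(2*r1/(r1+r2))) = 1472.19 m/s
Total dV = 3837 m/s

3837 m/s


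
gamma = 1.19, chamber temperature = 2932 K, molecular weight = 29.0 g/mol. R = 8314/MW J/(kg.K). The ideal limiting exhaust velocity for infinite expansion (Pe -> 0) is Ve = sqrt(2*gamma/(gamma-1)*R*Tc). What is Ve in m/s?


R = 8314 / 29.0 = 286.69 J/(kg.K)
Ve = sqrt(2 * 1.19 / (1.19 - 1) * 286.69 * 2932) = 3245 m/s

3245 m/s


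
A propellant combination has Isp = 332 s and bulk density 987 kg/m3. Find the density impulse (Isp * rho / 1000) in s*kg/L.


rho*Isp = 332 * 987 / 1000 = 328 s*kg/L

328 s*kg/L


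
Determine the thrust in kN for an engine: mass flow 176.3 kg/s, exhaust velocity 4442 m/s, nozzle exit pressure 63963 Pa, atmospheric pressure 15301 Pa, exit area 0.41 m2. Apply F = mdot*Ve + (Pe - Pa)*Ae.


F = 176.3 * 4442 + (63963 - 15301) * 0.41 = 803076.0 N = 803.1 kN

803.1 kN


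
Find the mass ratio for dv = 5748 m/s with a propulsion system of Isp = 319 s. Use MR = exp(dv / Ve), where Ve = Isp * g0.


Ve = 319 * 9.81 = 3129.39 m/s
MR = exp(5748 / 3129.39) = 6.276

6.276


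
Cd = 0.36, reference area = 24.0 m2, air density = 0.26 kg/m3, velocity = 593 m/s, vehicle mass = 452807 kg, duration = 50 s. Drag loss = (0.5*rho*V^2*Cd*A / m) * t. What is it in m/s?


D = 0.5 * 0.26 * 593^2 * 0.36 * 24.0 = 394972.16 N
a = 394972.16 / 452807 = 0.8723 m/s2
dV = 0.8723 * 50 = 43.6 m/s

43.6 m/s


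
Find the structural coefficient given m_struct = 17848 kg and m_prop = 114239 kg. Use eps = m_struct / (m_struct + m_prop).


eps = 17848 / (17848 + 114239) = 0.1351

0.1351


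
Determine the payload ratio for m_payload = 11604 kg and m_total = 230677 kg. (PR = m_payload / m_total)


PR = 11604 / 230677 = 0.0503

0.0503


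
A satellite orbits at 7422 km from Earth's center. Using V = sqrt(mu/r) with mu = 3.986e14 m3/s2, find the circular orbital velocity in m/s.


V = sqrt(3.986e14 / 7422000) = 7328 m/s

7328 m/s


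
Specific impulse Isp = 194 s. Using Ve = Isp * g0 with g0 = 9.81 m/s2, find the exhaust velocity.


Ve = Isp * g0 = 194 * 9.81 = 1903.1 m/s

1903.1 m/s


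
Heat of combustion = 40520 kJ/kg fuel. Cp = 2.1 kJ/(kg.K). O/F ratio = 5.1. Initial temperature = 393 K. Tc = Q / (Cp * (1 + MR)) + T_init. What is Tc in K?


Tc = 40520 / (2.1 * (1 + 5.1)) + 393 = 3556 K

3556 K


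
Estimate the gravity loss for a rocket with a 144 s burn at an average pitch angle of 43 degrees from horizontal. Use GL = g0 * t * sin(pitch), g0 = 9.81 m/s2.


GL = 9.81 * 144 * sin(43 deg) = 963 m/s

963 m/s


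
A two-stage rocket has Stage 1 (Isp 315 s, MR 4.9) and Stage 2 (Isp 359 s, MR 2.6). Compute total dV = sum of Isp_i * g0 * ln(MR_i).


dV1 = 315 * 9.81 * ln(4.9) = 4911.0 m/s
dV2 = 359 * 9.81 * ln(2.6) = 3365.1 m/s
Total dV = 4911.0 + 3365.1 = 8276.1 m/s ~ 8276 m/s

8276 m/s


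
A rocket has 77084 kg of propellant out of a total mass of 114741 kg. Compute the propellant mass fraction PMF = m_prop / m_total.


PMF = 77084 / 114741 = 0.672

0.672


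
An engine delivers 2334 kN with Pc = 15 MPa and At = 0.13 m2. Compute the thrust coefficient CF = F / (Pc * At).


CF = 2334000 / (15e6 * 0.13) = 1.2

1.2


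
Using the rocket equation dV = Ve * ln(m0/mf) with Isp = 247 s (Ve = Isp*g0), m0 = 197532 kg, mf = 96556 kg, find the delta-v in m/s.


Ve = 247 * 9.81 = 2423.07 m/s
dV = 2423.07 * ln(197532/96556) = 1734 m/s

1734 m/s


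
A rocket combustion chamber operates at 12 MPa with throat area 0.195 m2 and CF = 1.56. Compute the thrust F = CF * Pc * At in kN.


F = 1.56 * 12e6 * 0.195 = 3.6504e+06 N = 3650.4 kN

3650.4 kN


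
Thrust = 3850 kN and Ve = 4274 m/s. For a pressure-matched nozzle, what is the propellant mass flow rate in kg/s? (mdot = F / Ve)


mdot = F / Ve = 3850000 / 4274 = 900.8 kg/s

900.8 kg/s


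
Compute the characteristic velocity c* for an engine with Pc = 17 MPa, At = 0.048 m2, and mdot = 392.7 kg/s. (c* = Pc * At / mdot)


c* = 17e6 * 0.048 / 392.7 = 2078 m/s

2078 m/s


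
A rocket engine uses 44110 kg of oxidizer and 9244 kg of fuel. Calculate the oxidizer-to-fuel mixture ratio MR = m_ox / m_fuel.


MR = 44110 / 9244 = 4.77

4.77


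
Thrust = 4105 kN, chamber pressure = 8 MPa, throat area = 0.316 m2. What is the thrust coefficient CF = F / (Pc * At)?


CF = 4105000 / (8e6 * 0.316) = 1.62

1.62


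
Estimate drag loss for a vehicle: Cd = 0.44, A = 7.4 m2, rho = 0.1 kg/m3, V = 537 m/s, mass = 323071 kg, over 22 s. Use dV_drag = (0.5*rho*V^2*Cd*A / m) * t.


D = 0.5 * 0.1 * 537^2 * 0.44 * 7.4 = 46946.47 N
a = 46946.47 / 323071 = 0.1453 m/s2
dV = 0.1453 * 22 = 3.2 m/s

3.2 m/s


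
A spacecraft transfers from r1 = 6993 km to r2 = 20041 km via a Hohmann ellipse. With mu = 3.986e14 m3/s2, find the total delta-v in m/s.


V1 = sqrt(mu/r1) = 7549.82 m/s
dV1 = V1*(sqrt(2*r2/(r1+r2)) - 1) = 1643.16 m/s
V2 = sqrt(mu/r2) = 4459.73 m/s
dV2 = V2*(1 - sqrt(2*r1/(r1+r2))) = 1251.98 m/s
Total dV = 2895 m/s

2895 m/s


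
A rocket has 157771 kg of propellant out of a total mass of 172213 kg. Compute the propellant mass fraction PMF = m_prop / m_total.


PMF = 157771 / 172213 = 0.916

0.916


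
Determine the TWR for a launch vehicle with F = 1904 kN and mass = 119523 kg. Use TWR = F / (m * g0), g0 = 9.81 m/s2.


TWR = 1904000 / (119523 * 9.81) = 1.62

1.62


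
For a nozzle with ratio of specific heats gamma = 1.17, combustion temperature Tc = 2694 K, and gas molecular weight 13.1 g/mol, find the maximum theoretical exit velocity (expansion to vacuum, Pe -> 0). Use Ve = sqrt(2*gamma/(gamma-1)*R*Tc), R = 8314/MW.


R = 8314 / 13.1 = 634.66 J/(kg.K)
Ve = sqrt(2 * 1.17 / (1.17 - 1) * 634.66 * 2694) = 4851 m/s

4851 m/s


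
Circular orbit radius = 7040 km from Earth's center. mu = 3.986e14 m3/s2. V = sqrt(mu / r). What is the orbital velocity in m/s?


V = sqrt(3.986e14 / 7040000) = 7525 m/s

7525 m/s


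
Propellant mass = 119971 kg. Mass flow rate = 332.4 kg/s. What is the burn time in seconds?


tb = 119971 / 332.4 = 360.9 s

360.9 s


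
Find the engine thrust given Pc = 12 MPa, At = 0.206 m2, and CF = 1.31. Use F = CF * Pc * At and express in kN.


F = 1.31 * 12e6 * 0.206 = 3.2383e+06 N = 3238.3 kN

3238.3 kN


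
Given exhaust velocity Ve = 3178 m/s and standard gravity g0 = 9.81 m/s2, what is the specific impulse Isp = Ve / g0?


Isp = Ve / g0 = 3178 / 9.81 = 324.0 s

324.0 s


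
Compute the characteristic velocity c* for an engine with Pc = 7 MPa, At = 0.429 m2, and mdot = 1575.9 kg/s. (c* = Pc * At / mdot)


c* = 7e6 * 0.429 / 1575.9 = 1906 m/s

1906 m/s


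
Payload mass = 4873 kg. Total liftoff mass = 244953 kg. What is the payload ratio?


PR = 4873 / 244953 = 0.0199

0.0199


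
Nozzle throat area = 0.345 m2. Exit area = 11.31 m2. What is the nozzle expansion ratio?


AR = 11.31 / 0.345 = 32.8

32.8


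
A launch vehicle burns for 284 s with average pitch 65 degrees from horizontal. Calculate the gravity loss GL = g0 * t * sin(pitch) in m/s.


GL = 9.81 * 284 * sin(65 deg) = 2525 m/s

2525 m/s


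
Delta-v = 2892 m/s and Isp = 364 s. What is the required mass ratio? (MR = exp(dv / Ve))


Ve = 364 * 9.81 = 3570.84 m/s
MR = exp(2892 / 3570.84) = 2.248

2.248


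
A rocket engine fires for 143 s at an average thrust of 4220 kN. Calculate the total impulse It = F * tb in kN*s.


It = 4220 * 143 = 603460 kN*s

603460 kN*s


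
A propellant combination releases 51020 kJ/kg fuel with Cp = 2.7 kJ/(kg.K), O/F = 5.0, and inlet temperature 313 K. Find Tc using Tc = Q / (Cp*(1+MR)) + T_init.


Tc = 51020 / (2.7 * (1 + 5.0)) + 313 = 3462 K

3462 K


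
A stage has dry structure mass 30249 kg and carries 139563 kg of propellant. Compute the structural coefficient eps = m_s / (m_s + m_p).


eps = 30249 / (30249 + 139563) = 0.1781

0.1781


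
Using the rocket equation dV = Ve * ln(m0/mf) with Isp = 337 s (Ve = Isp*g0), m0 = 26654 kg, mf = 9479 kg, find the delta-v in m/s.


Ve = 337 * 9.81 = 3305.97 m/s
dV = 3305.97 * ln(26654/9479) = 3418 m/s

3418 m/s


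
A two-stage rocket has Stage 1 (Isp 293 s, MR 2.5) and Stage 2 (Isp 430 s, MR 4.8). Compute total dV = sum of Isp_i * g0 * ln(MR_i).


dV1 = 293 * 9.81 * ln(2.5) = 2633.7 m/s
dV2 = 430 * 9.81 * ln(4.8) = 6616.9 m/s
Total dV = 2633.7 + 6616.9 = 9250.6 m/s ~ 9251 m/s

9251 m/s


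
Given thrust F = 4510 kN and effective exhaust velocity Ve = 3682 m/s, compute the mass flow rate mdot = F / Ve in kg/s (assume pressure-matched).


mdot = F / Ve = 4510000 / 3682 = 1224.9 kg/s

1224.9 kg/s


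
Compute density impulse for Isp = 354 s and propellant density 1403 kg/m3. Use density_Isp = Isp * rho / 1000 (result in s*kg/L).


rho*Isp = 354 * 1403 / 1000 = 497 s*kg/L

497 s*kg/L


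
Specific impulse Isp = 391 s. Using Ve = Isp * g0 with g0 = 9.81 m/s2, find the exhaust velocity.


Ve = Isp * g0 = 391 * 9.81 = 3835.7 m/s

3835.7 m/s


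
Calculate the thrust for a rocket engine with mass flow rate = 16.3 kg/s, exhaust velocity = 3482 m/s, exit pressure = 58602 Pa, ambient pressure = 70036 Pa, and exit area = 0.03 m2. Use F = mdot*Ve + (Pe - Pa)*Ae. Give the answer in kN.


F = 16.3 * 3482 + (58602 - 70036) * 0.03 = 56414.0 N = 56.4 kN

56.4 kN


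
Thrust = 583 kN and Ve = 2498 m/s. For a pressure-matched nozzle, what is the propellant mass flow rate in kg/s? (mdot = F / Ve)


mdot = F / Ve = 583000 / 2498 = 233.4 kg/s

233.4 kg/s


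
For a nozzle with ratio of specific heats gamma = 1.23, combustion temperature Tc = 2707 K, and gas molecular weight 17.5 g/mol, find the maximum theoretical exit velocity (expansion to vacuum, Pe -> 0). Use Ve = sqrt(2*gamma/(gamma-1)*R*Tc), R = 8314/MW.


R = 8314 / 17.5 = 475.09 J/(kg.K)
Ve = sqrt(2 * 1.23 / (1.23 - 1) * 475.09 * 2707) = 3709 m/s

3709 m/s


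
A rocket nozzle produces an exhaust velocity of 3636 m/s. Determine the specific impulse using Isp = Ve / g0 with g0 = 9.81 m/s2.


Isp = Ve / g0 = 3636 / 9.81 = 370.6 s

370.6 s


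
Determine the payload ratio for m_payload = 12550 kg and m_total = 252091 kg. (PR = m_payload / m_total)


PR = 12550 / 252091 = 0.0498

0.0498


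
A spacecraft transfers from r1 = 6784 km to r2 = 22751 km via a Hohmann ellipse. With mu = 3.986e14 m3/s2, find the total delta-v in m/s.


V1 = sqrt(mu/r1) = 7665.24 m/s
dV1 = V1*(sqrt(2*r2/(r1+r2)) - 1) = 1848.97 m/s
V2 = sqrt(mu/r2) = 4185.7 m/s
dV2 = V2*(1 - sqrt(2*r1/(r1+r2))) = 1348.71 m/s
Total dV = 3198 m/s

3198 m/s


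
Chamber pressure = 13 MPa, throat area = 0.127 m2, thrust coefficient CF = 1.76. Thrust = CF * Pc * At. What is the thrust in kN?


F = 1.76 * 13e6 * 0.127 = 2.9058e+06 N = 2905.8 kN

2905.8 kN


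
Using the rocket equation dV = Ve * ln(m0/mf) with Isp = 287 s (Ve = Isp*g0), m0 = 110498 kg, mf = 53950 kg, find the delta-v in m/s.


Ve = 287 * 9.81 = 2815.47 m/s
dV = 2815.47 * ln(110498/53950) = 2019 m/s

2019 m/s


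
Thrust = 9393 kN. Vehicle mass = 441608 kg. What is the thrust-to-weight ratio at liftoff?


TWR = 9393000 / (441608 * 9.81) = 2.17

2.17


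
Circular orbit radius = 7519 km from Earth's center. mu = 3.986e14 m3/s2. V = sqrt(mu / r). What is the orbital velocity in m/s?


V = sqrt(3.986e14 / 7519000) = 7281 m/s

7281 m/s


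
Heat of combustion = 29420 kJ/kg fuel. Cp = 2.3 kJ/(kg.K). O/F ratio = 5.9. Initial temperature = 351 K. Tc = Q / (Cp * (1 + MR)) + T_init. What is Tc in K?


Tc = 29420 / (2.3 * (1 + 5.9)) + 351 = 2205 K

2205 K


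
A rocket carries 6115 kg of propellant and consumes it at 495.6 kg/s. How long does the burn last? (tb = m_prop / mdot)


tb = 6115 / 495.6 = 12.3 s

12.3 s


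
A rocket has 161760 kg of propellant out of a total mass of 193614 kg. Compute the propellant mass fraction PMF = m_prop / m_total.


PMF = 161760 / 193614 = 0.835

0.835


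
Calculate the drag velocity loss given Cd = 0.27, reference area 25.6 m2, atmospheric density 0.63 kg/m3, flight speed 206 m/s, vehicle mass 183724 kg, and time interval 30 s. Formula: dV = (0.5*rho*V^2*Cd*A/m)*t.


D = 0.5 * 0.63 * 206^2 * 0.27 * 25.6 = 92395.05 N
a = 92395.05 / 183724 = 0.5029 m/s2
dV = 0.5029 * 30 = 15.1 m/s

15.1 m/s


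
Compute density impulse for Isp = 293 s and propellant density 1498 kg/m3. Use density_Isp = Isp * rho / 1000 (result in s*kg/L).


rho*Isp = 293 * 1498 / 1000 = 439 s*kg/L

439 s*kg/L


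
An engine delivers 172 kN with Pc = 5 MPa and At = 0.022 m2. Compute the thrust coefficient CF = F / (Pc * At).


CF = 172000 / (5e6 * 0.022) = 1.56

1.56


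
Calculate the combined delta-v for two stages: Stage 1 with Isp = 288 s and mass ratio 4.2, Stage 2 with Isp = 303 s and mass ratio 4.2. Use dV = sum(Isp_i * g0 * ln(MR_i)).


dV1 = 288 * 9.81 * ln(4.2) = 4054.5 m/s
dV2 = 303 * 9.81 * ln(4.2) = 4265.7 m/s
Total dV = 4054.5 + 4265.7 = 8320.2 m/s ~ 8320 m/s

8320 m/s


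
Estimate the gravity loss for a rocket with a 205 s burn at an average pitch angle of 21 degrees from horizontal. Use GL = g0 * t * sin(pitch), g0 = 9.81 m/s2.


GL = 9.81 * 205 * sin(21 deg) = 721 m/s

721 m/s


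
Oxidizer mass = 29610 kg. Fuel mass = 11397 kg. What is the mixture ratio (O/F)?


MR = 29610 / 11397 = 2.6

2.6


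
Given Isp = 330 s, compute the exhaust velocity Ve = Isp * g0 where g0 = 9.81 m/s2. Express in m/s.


Ve = Isp * g0 = 330 * 9.81 = 3237.3 m/s

3237.3 m/s


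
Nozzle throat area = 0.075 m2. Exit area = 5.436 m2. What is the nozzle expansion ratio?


AR = 5.436 / 0.075 = 72.5

72.5


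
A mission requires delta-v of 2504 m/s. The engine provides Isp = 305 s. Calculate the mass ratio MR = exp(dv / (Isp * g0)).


Ve = 305 * 9.81 = 2992.05 m/s
MR = exp(2504 / 2992.05) = 2.309

2.309


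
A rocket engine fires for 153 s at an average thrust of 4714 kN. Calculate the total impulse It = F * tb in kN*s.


It = 4714 * 153 = 721242 kN*s

721242 kN*s


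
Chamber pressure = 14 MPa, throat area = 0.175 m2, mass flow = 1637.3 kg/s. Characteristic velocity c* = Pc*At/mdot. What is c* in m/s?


c* = 14e6 * 0.175 / 1637.3 = 1496 m/s

1496 m/s


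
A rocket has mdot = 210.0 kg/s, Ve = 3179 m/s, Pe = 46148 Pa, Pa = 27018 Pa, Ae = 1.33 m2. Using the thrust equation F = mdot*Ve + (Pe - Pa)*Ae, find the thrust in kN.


F = 210.0 * 3179 + (46148 - 27018) * 1.33 = 693033.0 N = 693.0 kN

693.0 kN


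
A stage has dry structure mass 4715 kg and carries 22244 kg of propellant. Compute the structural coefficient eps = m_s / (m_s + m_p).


eps = 4715 / (4715 + 22244) = 0.1749

0.1749


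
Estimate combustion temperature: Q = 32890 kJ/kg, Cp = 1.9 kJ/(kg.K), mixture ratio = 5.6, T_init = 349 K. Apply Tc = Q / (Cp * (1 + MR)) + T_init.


Tc = 32890 / (1.9 * (1 + 5.6)) + 349 = 2972 K

2972 K


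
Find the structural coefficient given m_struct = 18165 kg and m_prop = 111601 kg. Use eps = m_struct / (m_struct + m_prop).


eps = 18165 / (18165 + 111601) = 0.14

0.14


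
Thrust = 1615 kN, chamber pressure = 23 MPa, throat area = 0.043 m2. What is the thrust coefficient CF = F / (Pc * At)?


CF = 1615000 / (23e6 * 0.043) = 1.63

1.63


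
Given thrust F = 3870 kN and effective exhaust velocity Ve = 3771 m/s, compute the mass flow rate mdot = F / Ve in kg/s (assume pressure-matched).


mdot = F / Ve = 3870000 / 3771 = 1026.3 kg/s

1026.3 kg/s


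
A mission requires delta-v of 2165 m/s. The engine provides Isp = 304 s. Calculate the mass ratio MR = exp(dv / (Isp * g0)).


Ve = 304 * 9.81 = 2982.24 m/s
MR = exp(2165 / 2982.24) = 2.067

2.067


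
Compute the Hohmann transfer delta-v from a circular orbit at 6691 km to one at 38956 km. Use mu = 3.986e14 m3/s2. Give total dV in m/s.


V1 = sqrt(mu/r1) = 7718.33 m/s
dV1 = V1*(sqrt(2*r2/(r1+r2)) - 1) = 2365.36 m/s
V2 = sqrt(mu/r2) = 3198.76 m/s
dV2 = V2*(1 - sqrt(2*r1/(r1+r2))) = 1466.81 m/s
Total dV = 3832 m/s

3832 m/s


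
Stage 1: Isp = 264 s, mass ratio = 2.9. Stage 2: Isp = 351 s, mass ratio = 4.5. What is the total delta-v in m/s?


dV1 = 264 * 9.81 * ln(2.9) = 2757.4 m/s
dV2 = 351 * 9.81 * ln(4.5) = 5179.0 m/s
Total dV = 2757.4 + 5179.0 = 7936.4 m/s ~ 7936 m/s

7936 m/s


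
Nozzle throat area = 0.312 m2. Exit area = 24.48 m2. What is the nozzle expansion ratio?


AR = 24.48 / 0.312 = 78.5

78.5


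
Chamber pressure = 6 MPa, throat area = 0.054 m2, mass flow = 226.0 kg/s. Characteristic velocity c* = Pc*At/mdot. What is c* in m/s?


c* = 6e6 * 0.054 / 226.0 = 1434 m/s

1434 m/s


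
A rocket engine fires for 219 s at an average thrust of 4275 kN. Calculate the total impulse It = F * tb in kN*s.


It = 4275 * 219 = 936225 kN*s

936225 kN*s


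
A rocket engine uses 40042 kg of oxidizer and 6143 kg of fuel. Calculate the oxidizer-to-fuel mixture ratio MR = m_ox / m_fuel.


MR = 40042 / 6143 = 6.52

6.52


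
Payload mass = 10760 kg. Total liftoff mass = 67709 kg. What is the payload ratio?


PR = 10760 / 67709 = 0.1589

0.1589


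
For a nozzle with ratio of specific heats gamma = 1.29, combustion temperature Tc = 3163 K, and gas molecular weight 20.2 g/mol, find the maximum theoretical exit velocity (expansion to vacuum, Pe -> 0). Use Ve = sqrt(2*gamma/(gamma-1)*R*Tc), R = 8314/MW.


R = 8314 / 20.2 = 411.58 J/(kg.K)
Ve = sqrt(2 * 1.29 / (1.29 - 1) * 411.58 * 3163) = 3403 m/s

3403 m/s


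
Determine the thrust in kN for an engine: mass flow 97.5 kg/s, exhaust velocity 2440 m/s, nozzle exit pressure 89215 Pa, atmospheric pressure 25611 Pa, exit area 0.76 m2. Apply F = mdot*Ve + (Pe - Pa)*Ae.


F = 97.5 * 2440 + (89215 - 25611) * 0.76 = 286239.0 N = 286.2 kN

286.2 kN


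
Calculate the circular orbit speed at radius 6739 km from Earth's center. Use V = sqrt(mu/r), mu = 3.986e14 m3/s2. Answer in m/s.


V = sqrt(3.986e14 / 6739000) = 7691 m/s

7691 m/s


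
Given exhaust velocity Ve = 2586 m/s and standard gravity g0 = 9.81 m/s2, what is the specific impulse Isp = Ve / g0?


Isp = Ve / g0 = 2586 / 9.81 = 263.6 s

263.6 s


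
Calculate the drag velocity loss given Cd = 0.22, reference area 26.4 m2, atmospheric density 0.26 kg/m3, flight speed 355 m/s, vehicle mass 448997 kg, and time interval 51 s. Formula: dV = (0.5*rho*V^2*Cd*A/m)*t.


D = 0.5 * 0.26 * 355^2 * 0.22 * 26.4 = 95153.92 N
a = 95153.92 / 448997 = 0.2119 m/s2
dV = 0.2119 * 51 = 10.8 m/s

10.8 m/s


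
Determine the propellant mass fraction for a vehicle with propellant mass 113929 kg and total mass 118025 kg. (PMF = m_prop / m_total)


PMF = 113929 / 118025 = 0.965

0.965


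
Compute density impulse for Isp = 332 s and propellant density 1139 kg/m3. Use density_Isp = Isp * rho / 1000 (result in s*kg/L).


rho*Isp = 332 * 1139 / 1000 = 378 s*kg/L

378 s*kg/L


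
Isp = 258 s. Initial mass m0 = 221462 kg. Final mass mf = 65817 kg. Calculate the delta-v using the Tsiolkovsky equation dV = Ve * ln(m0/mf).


Ve = 258 * 9.81 = 2530.98 m/s
dV = 2530.98 * ln(221462/65817) = 3071 m/s

3071 m/s


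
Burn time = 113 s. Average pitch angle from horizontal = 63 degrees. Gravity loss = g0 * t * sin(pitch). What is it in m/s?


GL = 9.81 * 113 * sin(63 deg) = 988 m/s

988 m/s


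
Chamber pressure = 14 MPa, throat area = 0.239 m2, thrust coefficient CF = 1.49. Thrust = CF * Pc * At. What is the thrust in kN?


F = 1.49 * 14e6 * 0.239 = 4.9855e+06 N = 4985.5 kN

4985.5 kN


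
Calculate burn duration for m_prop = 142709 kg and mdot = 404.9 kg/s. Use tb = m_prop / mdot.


tb = 142709 / 404.9 = 352.5 s

352.5 s


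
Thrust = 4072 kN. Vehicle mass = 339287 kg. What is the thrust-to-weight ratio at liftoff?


TWR = 4072000 / (339287 * 9.81) = 1.22

1.22


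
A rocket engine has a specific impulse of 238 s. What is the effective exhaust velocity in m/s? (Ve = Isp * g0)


Ve = Isp * g0 = 238 * 9.81 = 2334.8 m/s

2334.8 m/s


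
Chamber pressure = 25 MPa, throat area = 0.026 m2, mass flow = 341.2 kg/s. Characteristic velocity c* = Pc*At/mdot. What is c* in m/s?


c* = 25e6 * 0.026 / 341.2 = 1905 m/s

1905 m/s


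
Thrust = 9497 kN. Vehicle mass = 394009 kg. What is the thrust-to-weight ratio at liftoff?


TWR = 9497000 / (394009 * 9.81) = 2.46

2.46


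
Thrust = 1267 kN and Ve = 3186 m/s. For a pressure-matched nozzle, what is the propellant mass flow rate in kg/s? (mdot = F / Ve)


mdot = F / Ve = 1267000 / 3186 = 397.7 kg/s

397.7 kg/s


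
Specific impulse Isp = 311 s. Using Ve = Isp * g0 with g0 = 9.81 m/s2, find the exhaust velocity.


Ve = Isp * g0 = 311 * 9.81 = 3050.9 m/s

3050.9 m/s


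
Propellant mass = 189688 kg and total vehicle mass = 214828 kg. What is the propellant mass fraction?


PMF = 189688 / 214828 = 0.883

0.883


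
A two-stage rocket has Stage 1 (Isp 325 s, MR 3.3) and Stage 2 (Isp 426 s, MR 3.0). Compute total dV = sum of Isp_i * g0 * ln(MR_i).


dV1 = 325 * 9.81 * ln(3.3) = 3806.5 m/s
dV2 = 426 * 9.81 * ln(3.0) = 4591.2 m/s
Total dV = 3806.5 + 4591.2 = 8397.7 m/s ~ 8398 m/s

8398 m/s


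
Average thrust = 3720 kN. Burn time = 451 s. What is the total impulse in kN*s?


It = 3720 * 451 = 1677720 kN*s

1677720 kN*s


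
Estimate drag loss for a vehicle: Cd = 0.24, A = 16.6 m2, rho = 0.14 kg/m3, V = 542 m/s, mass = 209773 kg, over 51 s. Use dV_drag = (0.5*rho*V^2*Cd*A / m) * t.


D = 0.5 * 0.14 * 542^2 * 0.24 * 16.6 = 81924.9 N
a = 81924.9 / 209773 = 0.3905 m/s2
dV = 0.3905 * 51 = 19.9 m/s

19.9 m/s


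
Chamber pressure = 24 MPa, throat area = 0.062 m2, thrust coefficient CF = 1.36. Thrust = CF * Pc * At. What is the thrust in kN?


F = 1.36 * 24e6 * 0.062 = 2.0237e+06 N = 2023.7 kN

2023.7 kN


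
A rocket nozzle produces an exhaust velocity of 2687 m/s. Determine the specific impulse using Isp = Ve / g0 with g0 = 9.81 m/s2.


Isp = Ve / g0 = 2687 / 9.81 = 273.9 s

273.9 s


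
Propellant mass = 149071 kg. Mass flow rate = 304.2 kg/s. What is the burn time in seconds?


tb = 149071 / 304.2 = 490.0 s

490.0 s


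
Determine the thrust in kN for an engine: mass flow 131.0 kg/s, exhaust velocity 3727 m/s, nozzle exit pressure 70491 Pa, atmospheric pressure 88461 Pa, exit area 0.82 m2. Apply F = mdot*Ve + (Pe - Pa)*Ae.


F = 131.0 * 3727 + (70491 - 88461) * 0.82 = 473502.0 N = 473.5 kN

473.5 kN


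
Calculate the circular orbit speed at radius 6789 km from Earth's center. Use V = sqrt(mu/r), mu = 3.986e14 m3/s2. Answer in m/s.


V = sqrt(3.986e14 / 6789000) = 7662 m/s

7662 m/s


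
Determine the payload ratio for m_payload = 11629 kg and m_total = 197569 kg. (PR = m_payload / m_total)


PR = 11629 / 197569 = 0.0589

0.0589


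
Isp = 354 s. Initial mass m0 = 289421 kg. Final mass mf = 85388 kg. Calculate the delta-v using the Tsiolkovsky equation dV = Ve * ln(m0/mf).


Ve = 354 * 9.81 = 3472.74 m/s
dV = 3472.74 * ln(289421/85388) = 4239 m/s

4239 m/s


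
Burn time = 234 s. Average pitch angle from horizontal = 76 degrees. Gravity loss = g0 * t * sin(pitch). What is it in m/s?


GL = 9.81 * 234 * sin(76 deg) = 2227 m/s

2227 m/s


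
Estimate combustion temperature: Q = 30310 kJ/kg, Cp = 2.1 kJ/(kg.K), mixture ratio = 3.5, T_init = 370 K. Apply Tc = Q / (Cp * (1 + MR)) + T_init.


Tc = 30310 / (2.1 * (1 + 3.5)) + 370 = 3577 K

3577 K


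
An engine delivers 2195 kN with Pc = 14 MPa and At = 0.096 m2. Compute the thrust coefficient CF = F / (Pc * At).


CF = 2195000 / (14e6 * 0.096) = 1.63

1.63


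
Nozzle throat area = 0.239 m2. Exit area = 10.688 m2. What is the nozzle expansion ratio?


AR = 10.688 / 0.239 = 44.7

44.7


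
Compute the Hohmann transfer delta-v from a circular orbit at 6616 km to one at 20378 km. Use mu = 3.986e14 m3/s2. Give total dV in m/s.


V1 = sqrt(mu/r1) = 7761.95 m/s
dV1 = V1*(sqrt(2*r2/(r1+r2)) - 1) = 1775.52 m/s
V2 = sqrt(mu/r2) = 4422.7 m/s
dV2 = V2*(1 - sqrt(2*r1/(r1+r2))) = 1326.23 m/s
Total dV = 3102 m/s

3102 m/s


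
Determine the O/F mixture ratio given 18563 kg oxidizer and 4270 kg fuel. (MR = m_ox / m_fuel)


MR = 18563 / 4270 = 4.35

4.35


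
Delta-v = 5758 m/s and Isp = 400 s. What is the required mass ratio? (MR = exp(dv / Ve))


Ve = 400 * 9.81 = 3924.0 m/s
MR = exp(5758 / 3924.0) = 4.338

4.338


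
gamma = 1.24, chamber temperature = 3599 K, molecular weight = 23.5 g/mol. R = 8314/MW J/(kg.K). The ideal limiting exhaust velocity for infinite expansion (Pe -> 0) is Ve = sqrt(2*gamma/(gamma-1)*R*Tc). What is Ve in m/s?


R = 8314 / 23.5 = 353.79 J/(kg.K)
Ve = sqrt(2 * 1.24 / (1.24 - 1) * 353.79 * 3599) = 3627 m/s

3627 m/s


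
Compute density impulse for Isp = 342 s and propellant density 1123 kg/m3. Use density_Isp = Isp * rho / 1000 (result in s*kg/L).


rho*Isp = 342 * 1123 / 1000 = 384 s*kg/L

384 s*kg/L


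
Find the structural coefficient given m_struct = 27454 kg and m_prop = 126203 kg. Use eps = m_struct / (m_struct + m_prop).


eps = 27454 / (27454 + 126203) = 0.1787

0.1787


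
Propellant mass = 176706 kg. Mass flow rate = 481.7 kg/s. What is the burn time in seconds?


tb = 176706 / 481.7 = 366.8 s

366.8 s


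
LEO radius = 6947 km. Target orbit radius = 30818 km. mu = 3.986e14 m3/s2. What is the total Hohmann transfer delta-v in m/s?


V1 = sqrt(mu/r1) = 7574.78 m/s
dV1 = V1*(sqrt(2*r2/(r1+r2)) - 1) = 2102.26 m/s
V2 = sqrt(mu/r2) = 3596.39 m/s
dV2 = V2*(1 - sqrt(2*r1/(r1+r2))) = 1414.99 m/s
Total dV = 3517 m/s

3517 m/s


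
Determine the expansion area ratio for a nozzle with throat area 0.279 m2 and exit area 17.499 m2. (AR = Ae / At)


AR = 17.499 / 0.279 = 62.7

62.7


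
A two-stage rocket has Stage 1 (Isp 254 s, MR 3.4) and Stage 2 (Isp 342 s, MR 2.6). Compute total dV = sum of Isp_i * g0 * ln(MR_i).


dV1 = 254 * 9.81 * ln(3.4) = 3049.3 m/s
dV2 = 342 * 9.81 * ln(2.6) = 3205.8 m/s
Total dV = 3049.3 + 3205.8 = 6255.1 m/s ~ 6255 m/s

6255 m/s


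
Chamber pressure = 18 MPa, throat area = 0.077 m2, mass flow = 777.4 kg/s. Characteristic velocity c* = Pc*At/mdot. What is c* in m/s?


c* = 18e6 * 0.077 / 777.4 = 1783 m/s

1783 m/s


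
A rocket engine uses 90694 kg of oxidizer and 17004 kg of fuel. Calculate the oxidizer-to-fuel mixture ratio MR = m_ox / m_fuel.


MR = 90694 / 17004 = 5.33

5.33


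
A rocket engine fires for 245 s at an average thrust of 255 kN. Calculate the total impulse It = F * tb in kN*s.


It = 255 * 245 = 62475 kN*s

62475 kN*s


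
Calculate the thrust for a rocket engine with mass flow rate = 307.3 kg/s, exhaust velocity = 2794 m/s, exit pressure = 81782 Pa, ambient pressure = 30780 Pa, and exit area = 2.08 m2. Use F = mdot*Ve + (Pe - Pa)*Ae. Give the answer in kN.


F = 307.3 * 2794 + (81782 - 30780) * 2.08 = 964680.0 N = 964.7 kN

964.7 kN


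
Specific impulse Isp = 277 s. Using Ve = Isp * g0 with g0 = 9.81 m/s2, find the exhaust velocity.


Ve = Isp * g0 = 277 * 9.81 = 2717.4 m/s

2717.4 m/s


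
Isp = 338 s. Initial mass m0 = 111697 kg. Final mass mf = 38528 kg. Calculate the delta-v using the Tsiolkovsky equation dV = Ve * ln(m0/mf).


Ve = 338 * 9.81 = 3315.78 m/s
dV = 3315.78 * ln(111697/38528) = 3529 m/s

3529 m/s


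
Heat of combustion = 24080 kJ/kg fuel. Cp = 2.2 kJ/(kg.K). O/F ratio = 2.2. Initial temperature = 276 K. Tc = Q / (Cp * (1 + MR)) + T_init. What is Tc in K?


Tc = 24080 / (2.2 * (1 + 2.2)) + 276 = 3696 K

3696 K


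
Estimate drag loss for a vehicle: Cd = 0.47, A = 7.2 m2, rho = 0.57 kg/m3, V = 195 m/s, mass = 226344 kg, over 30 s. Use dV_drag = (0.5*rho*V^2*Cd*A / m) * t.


D = 0.5 * 0.57 * 195^2 * 0.47 * 7.2 = 36672.83 N
a = 36672.83 / 226344 = 0.162 m/s2
dV = 0.162 * 30 = 4.9 m/s

4.9 m/s


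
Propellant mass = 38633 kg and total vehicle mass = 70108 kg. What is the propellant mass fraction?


PMF = 38633 / 70108 = 0.551

0.551


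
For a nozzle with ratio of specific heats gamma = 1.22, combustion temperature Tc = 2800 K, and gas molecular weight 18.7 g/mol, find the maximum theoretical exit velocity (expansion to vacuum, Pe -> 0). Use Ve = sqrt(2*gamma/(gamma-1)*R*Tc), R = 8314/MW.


R = 8314 / 18.7 = 444.6 J/(kg.K)
Ve = sqrt(2 * 1.22 / (1.22 - 1) * 444.6 * 2800) = 3716 m/s

3716 m/s


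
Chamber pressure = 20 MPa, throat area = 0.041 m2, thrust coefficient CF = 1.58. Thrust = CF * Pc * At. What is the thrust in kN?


F = 1.58 * 20e6 * 0.041 = 1.2956e+06 N = 1295.6 kN

1295.6 kN


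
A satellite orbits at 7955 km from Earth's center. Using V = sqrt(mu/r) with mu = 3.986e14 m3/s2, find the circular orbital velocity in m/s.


V = sqrt(3.986e14 / 7955000) = 7079 m/s

7079 m/s


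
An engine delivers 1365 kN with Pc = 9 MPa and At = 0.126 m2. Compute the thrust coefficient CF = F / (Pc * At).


CF = 1365000 / (9e6 * 0.126) = 1.2

1.2


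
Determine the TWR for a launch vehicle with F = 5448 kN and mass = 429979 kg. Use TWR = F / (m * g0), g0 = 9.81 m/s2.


TWR = 5448000 / (429979 * 9.81) = 1.29

1.29


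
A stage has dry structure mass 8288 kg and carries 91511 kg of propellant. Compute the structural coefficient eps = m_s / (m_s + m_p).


eps = 8288 / (8288 + 91511) = 0.083

0.083


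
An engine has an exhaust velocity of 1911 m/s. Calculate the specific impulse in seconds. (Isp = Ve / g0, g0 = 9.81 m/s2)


Isp = Ve / g0 = 1911 / 9.81 = 194.8 s

194.8 s


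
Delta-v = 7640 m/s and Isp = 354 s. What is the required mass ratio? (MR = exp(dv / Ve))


Ve = 354 * 9.81 = 3472.74 m/s
MR = exp(7640 / 3472.74) = 9.025

9.025


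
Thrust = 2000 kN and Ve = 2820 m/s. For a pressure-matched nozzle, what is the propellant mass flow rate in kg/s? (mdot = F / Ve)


mdot = F / Ve = 2000000 / 2820 = 709.2 kg/s

709.2 kg/s


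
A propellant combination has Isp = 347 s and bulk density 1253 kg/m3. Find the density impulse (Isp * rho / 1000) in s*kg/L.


rho*Isp = 347 * 1253 / 1000 = 435 s*kg/L

435 s*kg/L


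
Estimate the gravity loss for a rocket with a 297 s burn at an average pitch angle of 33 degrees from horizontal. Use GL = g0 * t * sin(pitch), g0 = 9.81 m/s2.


GL = 9.81 * 297 * sin(33 deg) = 1587 m/s

1587 m/s


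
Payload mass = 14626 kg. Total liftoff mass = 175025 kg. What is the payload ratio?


PR = 14626 / 175025 = 0.0836

0.0836


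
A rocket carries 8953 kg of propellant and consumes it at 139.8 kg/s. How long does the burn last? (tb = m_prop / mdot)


tb = 8953 / 139.8 = 64.0 s

64.0 s


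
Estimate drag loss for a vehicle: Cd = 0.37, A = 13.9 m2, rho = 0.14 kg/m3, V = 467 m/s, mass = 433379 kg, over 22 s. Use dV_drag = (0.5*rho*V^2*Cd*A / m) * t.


D = 0.5 * 0.14 * 467^2 * 0.37 * 13.9 = 78514.22 N
a = 78514.22 / 433379 = 0.1812 m/s2
dV = 0.1812 * 22 = 4.0 m/s

4.0 m/s


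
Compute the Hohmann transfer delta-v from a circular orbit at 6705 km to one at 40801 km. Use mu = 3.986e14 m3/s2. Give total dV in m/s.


V1 = sqrt(mu/r1) = 7710.26 m/s
dV1 = V1*(sqrt(2*r2/(r1+r2)) - 1) = 2394.95 m/s
V2 = sqrt(mu/r2) = 3125.6 m/s
dV2 = V2*(1 - sqrt(2*r1/(r1+r2))) = 1464.97 m/s
Total dV = 3860 m/s

3860 m/s


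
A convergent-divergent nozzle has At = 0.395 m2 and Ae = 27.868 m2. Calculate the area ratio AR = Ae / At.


AR = 27.868 / 0.395 = 70.6

70.6


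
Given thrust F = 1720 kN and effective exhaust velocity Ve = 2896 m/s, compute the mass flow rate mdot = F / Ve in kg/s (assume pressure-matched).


mdot = F / Ve = 1720000 / 2896 = 593.9 kg/s

593.9 kg/s


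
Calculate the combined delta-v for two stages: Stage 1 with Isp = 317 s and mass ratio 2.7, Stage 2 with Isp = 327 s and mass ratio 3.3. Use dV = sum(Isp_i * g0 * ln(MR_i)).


dV1 = 317 * 9.81 * ln(2.7) = 3088.8 m/s
dV2 = 327 * 9.81 * ln(3.3) = 3829.9 m/s
Total dV = 3088.8 + 3829.9 = 6918.7 m/s ~ 6919 m/s

6919 m/s


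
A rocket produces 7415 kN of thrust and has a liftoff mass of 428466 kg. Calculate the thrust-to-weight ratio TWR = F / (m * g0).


TWR = 7415000 / (428466 * 9.81) = 1.76

1.76


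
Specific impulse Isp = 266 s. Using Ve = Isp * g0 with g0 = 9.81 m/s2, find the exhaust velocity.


Ve = Isp * g0 = 266 * 9.81 = 2609.5 m/s

2609.5 m/s


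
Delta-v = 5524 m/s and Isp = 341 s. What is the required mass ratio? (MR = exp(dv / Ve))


Ve = 341 * 9.81 = 3345.21 m/s
MR = exp(5524 / 3345.21) = 5.214

5.214


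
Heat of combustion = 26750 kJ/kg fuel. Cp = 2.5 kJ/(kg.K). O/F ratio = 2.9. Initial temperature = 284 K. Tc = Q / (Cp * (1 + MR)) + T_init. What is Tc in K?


Tc = 26750 / (2.5 * (1 + 2.9)) + 284 = 3028 K

3028 K


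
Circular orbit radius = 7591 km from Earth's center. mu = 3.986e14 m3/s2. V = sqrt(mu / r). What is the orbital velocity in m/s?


V = sqrt(3.986e14 / 7591000) = 7246 m/s

7246 m/s


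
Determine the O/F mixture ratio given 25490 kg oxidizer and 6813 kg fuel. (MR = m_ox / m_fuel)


MR = 25490 / 6813 = 3.74

3.74


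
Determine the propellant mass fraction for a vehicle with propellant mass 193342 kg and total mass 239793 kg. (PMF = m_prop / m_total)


PMF = 193342 / 239793 = 0.806

0.806


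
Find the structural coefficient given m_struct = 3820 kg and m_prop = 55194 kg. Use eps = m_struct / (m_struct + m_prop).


eps = 3820 / (3820 + 55194) = 0.0647

0.0647


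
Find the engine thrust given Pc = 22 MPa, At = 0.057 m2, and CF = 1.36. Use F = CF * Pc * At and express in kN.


F = 1.36 * 22e6 * 0.057 = 1.7054e+06 N = 1705.4 kN

1705.4 kN


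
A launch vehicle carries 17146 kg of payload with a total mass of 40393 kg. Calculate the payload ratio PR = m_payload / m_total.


PR = 17146 / 40393 = 0.4245

0.4245


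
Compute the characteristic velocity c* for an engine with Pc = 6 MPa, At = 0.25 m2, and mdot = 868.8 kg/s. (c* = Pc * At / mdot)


c* = 6e6 * 0.25 / 868.8 = 1727 m/s

1727 m/s


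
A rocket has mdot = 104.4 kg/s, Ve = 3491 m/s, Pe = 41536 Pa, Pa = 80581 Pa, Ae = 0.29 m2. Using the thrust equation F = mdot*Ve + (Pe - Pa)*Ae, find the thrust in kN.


F = 104.4 * 3491 + (41536 - 80581) * 0.29 = 353137.0 N = 353.1 kN

353.1 kN


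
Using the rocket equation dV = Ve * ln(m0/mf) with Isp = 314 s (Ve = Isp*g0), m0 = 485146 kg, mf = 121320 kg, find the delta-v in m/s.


Ve = 314 * 9.81 = 3080.34 m/s
dV = 3080.34 * ln(485146/121320) = 4269 m/s

4269 m/s


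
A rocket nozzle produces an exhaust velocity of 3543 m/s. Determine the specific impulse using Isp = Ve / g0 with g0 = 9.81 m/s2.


Isp = Ve / g0 = 3543 / 9.81 = 361.2 s

361.2 s


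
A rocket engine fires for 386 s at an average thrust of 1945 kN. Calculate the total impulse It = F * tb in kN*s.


It = 1945 * 386 = 750770 kN*s

750770 kN*s


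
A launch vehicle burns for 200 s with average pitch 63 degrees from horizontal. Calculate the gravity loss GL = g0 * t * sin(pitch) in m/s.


GL = 9.81 * 200 * sin(63 deg) = 1748 m/s

1748 m/s
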